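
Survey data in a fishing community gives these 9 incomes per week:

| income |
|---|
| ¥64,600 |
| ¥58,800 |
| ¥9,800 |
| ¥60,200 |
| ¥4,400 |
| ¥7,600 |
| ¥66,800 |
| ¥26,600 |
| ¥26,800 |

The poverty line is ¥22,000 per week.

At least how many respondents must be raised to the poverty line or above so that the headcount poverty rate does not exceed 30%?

1

3 of the 9 respondents are poor, so H = 3/9 = 0.333.
A headcount ratio of at most 30% allows at most ⌊0.30 × 9⌋ = 2 poor respondents.
So at least 3 − 2 = 1 must be lifted.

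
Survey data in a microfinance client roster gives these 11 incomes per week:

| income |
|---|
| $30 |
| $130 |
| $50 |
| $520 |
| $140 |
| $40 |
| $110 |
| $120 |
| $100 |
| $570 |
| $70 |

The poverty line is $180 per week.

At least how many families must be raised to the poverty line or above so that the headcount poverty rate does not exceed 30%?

6

9 of the 11 families are poor, so H = 9/11 = 0.818.
A headcount ratio of at most 30% allows at most ⌊0.30 × 11⌋ = 3 poor families.
So at least 9 − 3 = 6 must be lifted.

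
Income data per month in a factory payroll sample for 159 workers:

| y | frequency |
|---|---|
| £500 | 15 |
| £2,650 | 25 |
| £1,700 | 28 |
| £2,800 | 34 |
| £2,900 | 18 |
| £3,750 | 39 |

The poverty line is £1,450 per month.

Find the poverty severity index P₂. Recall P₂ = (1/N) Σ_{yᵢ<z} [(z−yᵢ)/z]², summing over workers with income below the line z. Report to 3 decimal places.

Poor units: 15×£500 (q = 15 of N = 159).
Shortfall ratios: (1450−500)/1450 = 0.6552 (×15).
Squared: 0.4293 (×15).
Sum = 6.438763; P₂ = 6.438763 / 159 = 0.040.

0.040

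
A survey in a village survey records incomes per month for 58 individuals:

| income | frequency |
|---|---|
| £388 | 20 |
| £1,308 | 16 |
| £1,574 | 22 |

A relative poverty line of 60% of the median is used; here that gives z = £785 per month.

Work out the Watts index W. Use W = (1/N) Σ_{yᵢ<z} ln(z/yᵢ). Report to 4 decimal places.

0.2430

Incomes under z: 20×£388 (q = 20 of N = 58).
Log gaps: ln(785/388) = 0.7047 (×20).
W = 14.093568 / 58 = 0.2430.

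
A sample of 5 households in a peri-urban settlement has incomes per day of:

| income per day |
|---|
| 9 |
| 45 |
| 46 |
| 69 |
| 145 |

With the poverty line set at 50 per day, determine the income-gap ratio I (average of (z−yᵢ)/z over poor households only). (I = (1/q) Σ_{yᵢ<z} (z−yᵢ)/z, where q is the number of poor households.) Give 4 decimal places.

Below the line: 9, 45, 46 (q = 3 of N = 5).
Shortfall ratios (z−y)/z: 0.8200, 0.1000, 0.0800; sum = 1.000000.
The income-gap ratio divides by q (the poor only): 1.000000 / 3 = 0.3333.

0.3333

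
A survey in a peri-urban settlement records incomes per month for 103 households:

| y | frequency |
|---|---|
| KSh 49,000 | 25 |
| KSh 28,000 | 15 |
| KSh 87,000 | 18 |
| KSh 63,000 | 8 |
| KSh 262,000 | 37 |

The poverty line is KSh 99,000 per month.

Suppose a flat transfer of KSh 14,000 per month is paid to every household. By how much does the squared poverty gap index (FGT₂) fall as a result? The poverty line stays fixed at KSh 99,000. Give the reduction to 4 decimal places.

Before: below the line — 15×KSh 28,000, 25×KSh 49,000, 8×KSh 63,000, 18×KSh 87,000; squared poverty gap index (FGT₂) = 0.149653.
After the KSh 14,000 transfer: below the line — 15×KSh 42,000, 25×KSh 63,000, 8×KSh 77,000; squared poverty gap index (FGT₂) = 0.084207.
Reduction = 0.149653 − 0.084207 = 0.0654.

0.0654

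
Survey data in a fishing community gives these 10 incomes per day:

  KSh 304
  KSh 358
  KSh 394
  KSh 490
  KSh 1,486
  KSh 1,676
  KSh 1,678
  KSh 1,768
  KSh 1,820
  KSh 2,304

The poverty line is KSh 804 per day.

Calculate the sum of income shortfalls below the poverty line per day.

Poor units: KSh 304, KSh 358, KSh 394, KSh 490 (q = 4 of N = 10).
Individual gaps: 804−304 = 500; 804−358 = 446; 804−394 = 410; 804−490 = 314.
Aggregate gap = KSh 1,670.

KSh 1,670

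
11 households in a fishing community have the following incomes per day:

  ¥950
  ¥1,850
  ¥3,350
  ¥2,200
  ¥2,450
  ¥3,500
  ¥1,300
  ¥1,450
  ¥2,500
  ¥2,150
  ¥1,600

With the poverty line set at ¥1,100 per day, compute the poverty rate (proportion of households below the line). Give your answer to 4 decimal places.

0.0909

1 of the 11 households have income below ¥1,100.
H = 1/11 = 0.0909.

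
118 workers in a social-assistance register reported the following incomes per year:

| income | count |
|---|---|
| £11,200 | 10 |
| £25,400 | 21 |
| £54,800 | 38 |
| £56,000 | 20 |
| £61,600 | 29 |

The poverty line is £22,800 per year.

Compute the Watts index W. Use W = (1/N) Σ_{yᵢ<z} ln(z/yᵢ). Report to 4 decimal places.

Below z: 10×£11,200 (q = 10 of N = 118).
Log shortfalls: ln(22800/11200) = 0.7108 (×10).
W = 7.108468 / 118 = 0.0602.

0.0602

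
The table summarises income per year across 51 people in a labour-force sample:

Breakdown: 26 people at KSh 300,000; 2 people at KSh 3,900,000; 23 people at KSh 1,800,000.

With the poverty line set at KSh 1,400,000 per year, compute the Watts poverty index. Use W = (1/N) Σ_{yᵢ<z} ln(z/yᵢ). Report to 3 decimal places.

Below the line: 26×KSh 300,000 (q = 26 of N = 51).
ln(z/y) terms: ln(1400000/300000) = 1.5404 (×26).
W = 40.051571 / 51 = 0.785.

0.785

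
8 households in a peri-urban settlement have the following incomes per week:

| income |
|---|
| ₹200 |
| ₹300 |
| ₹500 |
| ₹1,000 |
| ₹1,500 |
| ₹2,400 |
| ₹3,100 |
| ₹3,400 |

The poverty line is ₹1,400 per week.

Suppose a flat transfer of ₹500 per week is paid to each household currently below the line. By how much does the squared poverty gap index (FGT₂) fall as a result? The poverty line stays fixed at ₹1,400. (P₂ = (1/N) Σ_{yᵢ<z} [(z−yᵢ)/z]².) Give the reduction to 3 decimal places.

Before: below the line — ₹200, ₹300, ₹500, ₹1,000; squared poverty gap index (FGT₂) = 0.23087.
After the ₹500 transfer: below the line — ₹700, ₹800, ₹1,000; squared poverty gap index (FGT₂) = 0.06441.
Reduction = 0.23087 − 0.06441 = 0.166.

0.166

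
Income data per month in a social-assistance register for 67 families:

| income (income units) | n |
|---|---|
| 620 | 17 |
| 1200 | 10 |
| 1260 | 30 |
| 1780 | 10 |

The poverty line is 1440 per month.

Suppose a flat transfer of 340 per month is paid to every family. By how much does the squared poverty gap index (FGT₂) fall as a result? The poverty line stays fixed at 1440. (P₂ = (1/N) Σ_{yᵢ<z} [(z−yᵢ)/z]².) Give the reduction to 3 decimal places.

0.065

Before: below the line — 17×620, 10×1200, 30×1260; squared poverty gap index (FGT₂) = 0.09342.
After the 340 transfer: below the line — 17×960; squared poverty gap index (FGT₂) = 0.02819.
Reduction = 0.09342 − 0.02819 = 0.065.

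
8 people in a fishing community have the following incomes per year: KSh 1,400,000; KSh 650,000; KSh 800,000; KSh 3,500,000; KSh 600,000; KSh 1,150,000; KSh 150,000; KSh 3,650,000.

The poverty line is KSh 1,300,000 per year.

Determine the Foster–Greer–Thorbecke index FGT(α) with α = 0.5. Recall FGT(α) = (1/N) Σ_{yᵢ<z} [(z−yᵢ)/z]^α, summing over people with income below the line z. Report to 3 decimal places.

0.418

Incomes under z: KSh 150,000, KSh 600,000, KSh 650,000, KSh 800,000, KSh 1,150,000 (q = 5 of N = 8).
Shortfall ratios: (1300000−150000)/1300000 = 0.8846; (1300000−600000)/1300000 = 0.5385; (1300000−650000)/1300000 = 0.5000; (1300000−800000)/1300000 = 0.3846; (1300000−1150000)/1300000 = 0.1154.
Raised to α = 0.5: 0.94054; 0.73380; 0.70711; 0.62017; 0.33968.
Sum = 3.341303; FGT(0.5) = 3.341303 / 8 = 0.418.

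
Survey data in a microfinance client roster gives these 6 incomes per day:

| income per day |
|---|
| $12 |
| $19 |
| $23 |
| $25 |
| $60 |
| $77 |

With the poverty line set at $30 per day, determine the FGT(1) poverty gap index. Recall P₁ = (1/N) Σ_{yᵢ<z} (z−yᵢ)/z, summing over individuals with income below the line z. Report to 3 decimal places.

0.228

Below z: $12, $19, $23, $25 (q = 4 of N = 6).
Relative gaps: (30−12)/30 = 0.6000; (30−19)/30 = 0.3667; (30−23)/30 = 0.2333; (30−25)/30 = 0.1667.
Sum of shortfalls = 1.366667; P₁ averages over all N: 1.366667 / 6 = 0.228.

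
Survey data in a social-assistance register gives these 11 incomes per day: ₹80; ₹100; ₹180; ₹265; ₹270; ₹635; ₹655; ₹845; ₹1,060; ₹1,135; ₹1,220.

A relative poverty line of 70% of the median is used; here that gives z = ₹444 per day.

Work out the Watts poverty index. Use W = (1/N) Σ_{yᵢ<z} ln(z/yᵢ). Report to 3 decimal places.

0.466

Below the line: ₹80, ₹100, ₹180, ₹265, ₹270 (q = 5 of N = 11).
ln(z/y) terms: ln(444/80) = 1.7138; ln(444/100) = 1.4907; ln(444/180) = 0.9029; ln(444/265) = 0.5161; ln(444/270) = 0.4974.
W = 5.120817 / 11 = 0.466.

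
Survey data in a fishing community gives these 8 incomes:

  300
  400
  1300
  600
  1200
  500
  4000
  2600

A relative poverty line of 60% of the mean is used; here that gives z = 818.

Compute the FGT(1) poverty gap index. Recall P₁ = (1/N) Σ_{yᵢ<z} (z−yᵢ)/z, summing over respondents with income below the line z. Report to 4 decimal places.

0.2249

Below z: 300, 400, 500, 600 (q = 4 of N = 8).
Normalized shortfalls: (818−300)/818 = 0.6333; (818−400)/818 = 0.5110; (818−500)/818 = 0.3888; (818−600)/818 = 0.2665.
Sum of shortfalls = 1.799511; P₁ averages over all N: 1.799511 / 8 = 0.2249.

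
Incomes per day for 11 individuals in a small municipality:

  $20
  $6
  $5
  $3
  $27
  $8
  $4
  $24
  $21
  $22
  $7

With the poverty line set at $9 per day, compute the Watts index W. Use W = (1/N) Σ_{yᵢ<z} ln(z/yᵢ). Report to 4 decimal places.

0.2974

Incomes under z: $3, $4, $5, $6, $7, $8 (q = 6 of N = 11).
ln(z/y) terms: ln(9/3) = 1.0986; ln(9/4) = 0.8109; ln(9/5) = 0.5878; ln(9/6) = 0.4055; ln(9/7) = 0.2513; ln(9/8) = 0.1178.
W = 3.271892 / 11 = 0.2974.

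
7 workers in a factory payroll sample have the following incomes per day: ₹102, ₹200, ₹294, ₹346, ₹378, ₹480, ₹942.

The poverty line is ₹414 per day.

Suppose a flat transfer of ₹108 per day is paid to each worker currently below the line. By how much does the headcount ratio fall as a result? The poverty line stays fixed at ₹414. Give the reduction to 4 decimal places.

0.2857

Before: below the line — ₹102, ₹200, ₹294, ₹346, ₹378; headcount ratio = 0.714286.
After the ₹108 transfer: below the line — ₹210, ₹308, ₹402; headcount ratio = 0.428571.
Reduction = 0.714286 − 0.428571 = 0.2857.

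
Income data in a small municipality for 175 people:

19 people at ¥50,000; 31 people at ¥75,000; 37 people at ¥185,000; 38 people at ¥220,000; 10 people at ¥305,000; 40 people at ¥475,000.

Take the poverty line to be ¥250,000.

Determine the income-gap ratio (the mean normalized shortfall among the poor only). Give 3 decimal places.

Below z: 19×¥50,000, 31×¥75,000, 37×¥185,000, 38×¥220,000 (q = 125 of N = 175).
Shortfall ratios (z−y)/z: 0.8000 (×19), 0.7000 (×31), 0.2600 (×37), 0.1200 (×38); sum = 51.080000.
The income-gap ratio divides by q (the poor only): 51.080000 / 125 = 0.409.

0.409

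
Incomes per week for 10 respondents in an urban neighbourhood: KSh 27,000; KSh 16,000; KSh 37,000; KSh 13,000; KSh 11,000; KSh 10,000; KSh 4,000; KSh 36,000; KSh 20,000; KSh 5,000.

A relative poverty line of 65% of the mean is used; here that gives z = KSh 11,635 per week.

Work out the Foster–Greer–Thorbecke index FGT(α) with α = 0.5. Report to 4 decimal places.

0.2174

Incomes under z: KSh 4,000, KSh 5,000, KSh 10,000, KSh 11,000 (q = 4 of N = 10).
Normalized shortfalls: (11635−4000)/11635 = 0.6562; (11635−5000)/11635 = 0.5703; (11635−10000)/11635 = 0.1405; (11635−11000)/11635 = 0.0546.
Raised to α = 0.5: 0.81007; 0.75516; 0.37487; 0.23362.
Sum = 2.173707; FGT(0.5) = 2.173707 / 10 = 0.2174.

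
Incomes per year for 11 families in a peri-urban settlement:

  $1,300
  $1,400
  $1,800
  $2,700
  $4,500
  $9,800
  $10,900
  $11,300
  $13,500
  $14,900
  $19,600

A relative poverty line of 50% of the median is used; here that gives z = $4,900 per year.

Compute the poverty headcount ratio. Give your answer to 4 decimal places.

0.4545

5 of the 11 families have income below $4,900.
H = 5/11 = 0.4545.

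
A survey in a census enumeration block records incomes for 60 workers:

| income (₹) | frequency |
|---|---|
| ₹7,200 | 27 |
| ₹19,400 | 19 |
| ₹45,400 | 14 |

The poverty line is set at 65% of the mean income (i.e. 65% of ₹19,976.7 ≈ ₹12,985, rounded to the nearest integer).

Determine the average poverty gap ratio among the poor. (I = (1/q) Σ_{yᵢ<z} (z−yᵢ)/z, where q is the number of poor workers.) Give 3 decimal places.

Below the line: 27×₹7,200 (q = 27 of N = 60).
Relative gaps: 0.4455 (×27); sum = 12.028879.
The income-gap ratio divides by q (the poor only): 12.028879 / 27 = 0.446.

0.446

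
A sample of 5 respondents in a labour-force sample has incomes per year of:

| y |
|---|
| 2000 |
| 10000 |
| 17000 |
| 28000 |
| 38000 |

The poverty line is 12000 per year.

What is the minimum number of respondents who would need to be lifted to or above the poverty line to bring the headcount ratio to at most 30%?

1

Currently q = 2 of N = 5 are below the line (H = 0.400).
A headcount ratio of at most 30% allows at most ⌊0.30 × 5⌋ = 1 poor respondents.
So at least 2 − 1 = 1 must be lifted.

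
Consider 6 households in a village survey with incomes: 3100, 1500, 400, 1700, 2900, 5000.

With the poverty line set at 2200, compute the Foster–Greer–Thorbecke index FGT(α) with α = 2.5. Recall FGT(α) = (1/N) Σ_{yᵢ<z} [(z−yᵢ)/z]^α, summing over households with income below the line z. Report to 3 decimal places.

0.115

Below z: 400, 1500, 1700 (q = 3 of N = 6).
Gap ratios (z−y)/z: (2200−400)/2200 = 0.8182; (2200−1500)/2200 = 0.3182; (2200−1700)/2200 = 0.2273.
Raised to α = 2.5: 0.60551; 0.05711; 0.02462.
Sum = 0.687246; FGT(2.5) = 0.687246 / 6 = 0.115.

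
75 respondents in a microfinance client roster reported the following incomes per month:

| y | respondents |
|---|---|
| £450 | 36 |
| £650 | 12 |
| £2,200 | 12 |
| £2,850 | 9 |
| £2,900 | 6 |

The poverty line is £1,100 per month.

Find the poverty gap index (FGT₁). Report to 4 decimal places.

Incomes under z: 36×£450, 12×£650 (q = 48 of N = 75).
Normalized shortfalls: (1100−450)/1100 = 0.5909 (×36); (1100−650)/1100 = 0.4091 (×12).
Sum of shortfalls = 26.181818; P₁ averages over all N: 26.181818 / 75 = 0.3491.

0.3491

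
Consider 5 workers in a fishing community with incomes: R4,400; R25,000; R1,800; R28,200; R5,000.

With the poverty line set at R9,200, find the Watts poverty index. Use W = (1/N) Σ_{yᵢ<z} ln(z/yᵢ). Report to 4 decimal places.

0.5958

Below the line: R1,800, R4,400, R5,000 (q = 3 of N = 5).
Log shortfalls: ln(9200/1800) = 1.6314; ln(9200/4400) = 0.7376; ln(9200/5000) = 0.6098.
W = 2.978781 / 5 = 0.5958.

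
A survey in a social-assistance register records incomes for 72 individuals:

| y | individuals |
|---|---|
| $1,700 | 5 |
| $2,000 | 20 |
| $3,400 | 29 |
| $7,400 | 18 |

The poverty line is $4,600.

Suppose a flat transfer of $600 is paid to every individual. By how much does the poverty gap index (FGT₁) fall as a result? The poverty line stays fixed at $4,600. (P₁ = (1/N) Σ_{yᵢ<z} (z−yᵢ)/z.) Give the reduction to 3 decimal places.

0.098

Before: below the line — 5×$1,700, 20×$2,000, 29×$3,400; poverty gap index (FGT₁) = 0.30586.
After the $600 transfer: below the line — 5×$2,300, 20×$2,600, 29×$4,000; poverty gap index (FGT₁) = 0.20803.
Reduction = 0.30586 − 0.20803 = 0.098.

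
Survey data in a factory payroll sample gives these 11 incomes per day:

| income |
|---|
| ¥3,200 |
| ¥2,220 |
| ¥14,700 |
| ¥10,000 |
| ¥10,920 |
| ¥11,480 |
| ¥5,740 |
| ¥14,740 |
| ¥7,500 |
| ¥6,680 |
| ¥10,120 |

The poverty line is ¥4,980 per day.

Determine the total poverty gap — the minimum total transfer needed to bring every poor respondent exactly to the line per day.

¥4,540

Poor units: ¥2,220, ¥3,200 (q = 2 of N = 11).
Individual gaps: 4980−2220 = 2760; 4980−3200 = 1780.
Aggregate gap = ¥4,540.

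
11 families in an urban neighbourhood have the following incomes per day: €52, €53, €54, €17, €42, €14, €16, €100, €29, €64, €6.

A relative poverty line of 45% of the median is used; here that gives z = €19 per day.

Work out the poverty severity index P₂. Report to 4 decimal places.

Incomes under z: €6, €14, €16, €17 (q = 4 of N = 11).
Gap ratios (z−y)/z: (19−6)/19 = 0.6842; (19−14)/19 = 0.2632; (19−16)/19 = 0.1579; (19−17)/19 = 0.1053.
Squared: 0.4681; 0.0693; 0.0249; 0.0111.
Sum = 0.573407; P₂ = 0.573407 / 11 = 0.0521.

0.0521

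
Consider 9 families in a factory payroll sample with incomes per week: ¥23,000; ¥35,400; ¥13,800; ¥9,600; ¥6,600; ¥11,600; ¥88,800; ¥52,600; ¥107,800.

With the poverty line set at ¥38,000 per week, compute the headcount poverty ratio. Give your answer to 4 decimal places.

6 of the 9 families have income below ¥38,000.
H = 6/9 = 0.6667.

0.6667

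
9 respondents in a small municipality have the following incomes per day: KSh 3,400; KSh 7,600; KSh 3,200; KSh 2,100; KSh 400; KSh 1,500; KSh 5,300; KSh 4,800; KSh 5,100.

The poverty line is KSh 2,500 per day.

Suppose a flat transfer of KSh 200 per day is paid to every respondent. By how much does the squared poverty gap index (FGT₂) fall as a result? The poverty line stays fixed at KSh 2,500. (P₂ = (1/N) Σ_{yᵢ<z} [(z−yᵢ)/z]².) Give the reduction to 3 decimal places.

Before: below the line — KSh 400, KSh 1,500, KSh 2,100; squared poverty gap index (FGT₂) = 0.09902.
After the KSh 200 transfer: below the line — KSh 600, KSh 1,700, KSh 2,300; squared poverty gap index (FGT₂) = 0.07627.
Reduction = 0.09902 − 0.07627 = 0.023.

0.023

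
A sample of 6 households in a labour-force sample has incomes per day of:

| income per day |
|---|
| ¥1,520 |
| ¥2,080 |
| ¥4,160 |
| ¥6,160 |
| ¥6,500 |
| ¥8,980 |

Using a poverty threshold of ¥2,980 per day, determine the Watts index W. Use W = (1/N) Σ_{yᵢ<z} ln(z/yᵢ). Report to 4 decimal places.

Below the line: ¥1,520, ¥2,080 (q = 2 of N = 6).
Log gaps: ln(2980/1520) = 0.6732; ln(2980/2080) = 0.3596.
W = 1.032768 / 6 = 0.1721.

0.1721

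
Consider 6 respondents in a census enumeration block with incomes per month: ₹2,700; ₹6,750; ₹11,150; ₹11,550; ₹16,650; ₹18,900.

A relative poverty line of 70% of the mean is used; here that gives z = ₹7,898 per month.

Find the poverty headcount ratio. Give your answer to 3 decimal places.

0.333

2 of the 6 respondents have income below ₹7,898.
H = 2/6 = 0.333.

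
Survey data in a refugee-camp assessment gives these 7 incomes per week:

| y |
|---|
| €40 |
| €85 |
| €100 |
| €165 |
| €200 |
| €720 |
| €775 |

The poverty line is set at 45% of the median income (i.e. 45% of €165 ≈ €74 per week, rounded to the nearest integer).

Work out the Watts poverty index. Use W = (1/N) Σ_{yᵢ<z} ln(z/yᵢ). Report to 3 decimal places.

Below the line: €40 (q = 1 of N = 7).
ln(z/y) terms: ln(74/40) = 0.6152.
W = 0.615186 / 7 = 0.088.

0.088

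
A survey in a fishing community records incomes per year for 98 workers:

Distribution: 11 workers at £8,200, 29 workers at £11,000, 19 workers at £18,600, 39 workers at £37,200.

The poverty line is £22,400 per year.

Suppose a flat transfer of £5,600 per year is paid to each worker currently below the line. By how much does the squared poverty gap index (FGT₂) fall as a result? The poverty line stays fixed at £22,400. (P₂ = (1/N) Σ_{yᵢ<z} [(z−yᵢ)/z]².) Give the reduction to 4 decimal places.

0.0909

Before: below the line — 11×£8,200, 29×£11,000, 19×£18,600; squared poverty gap index (FGT₂) = 0.127332.
After the £5,600 transfer: below the line — 11×£13,800, 29×£16,600; squared poverty gap index (FGT₂) = 0.036385.
Reduction = 0.127332 − 0.036385 = 0.0909.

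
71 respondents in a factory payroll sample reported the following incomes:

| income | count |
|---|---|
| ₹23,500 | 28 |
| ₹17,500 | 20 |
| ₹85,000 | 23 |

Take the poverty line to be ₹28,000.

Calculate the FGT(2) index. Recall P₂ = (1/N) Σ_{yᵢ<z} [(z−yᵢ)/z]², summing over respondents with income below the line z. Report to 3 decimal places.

Below z: 20×₹17,500, 28×₹23,500 (q = 48 of N = 71).
Relative gaps: (28000−17500)/28000 = 0.3750 (×20); (28000−23500)/28000 = 0.1607 (×28).
Squared: 0.1406 (×20); 0.0258 (×28).
Sum = 3.535714; P₂ = 3.535714 / 71 = 0.050.

0.050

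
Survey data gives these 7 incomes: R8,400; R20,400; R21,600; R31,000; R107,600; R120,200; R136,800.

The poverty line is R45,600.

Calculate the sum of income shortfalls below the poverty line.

Below the line: R8,400, R20,400, R21,600, R31,000 (q = 4 of N = 7).
Individual gaps: 45600−8400 = 37200; 45600−20400 = 25200; 45600−21600 = 24000; 45600−31000 = 14600.
Aggregate gap = R101,000.

R101,000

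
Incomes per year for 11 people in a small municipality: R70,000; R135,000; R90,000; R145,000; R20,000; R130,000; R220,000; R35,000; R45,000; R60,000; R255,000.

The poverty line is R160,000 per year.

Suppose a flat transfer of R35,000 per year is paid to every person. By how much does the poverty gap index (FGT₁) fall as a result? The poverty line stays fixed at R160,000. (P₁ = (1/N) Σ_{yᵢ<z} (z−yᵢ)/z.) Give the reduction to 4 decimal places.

0.1591

Before: below the line — R20,000, R35,000, R45,000, R60,000, R70,000, R90,000, R130,000, R135,000, R145,000; poverty gap index (FGT₁) = 0.403409.
After the R35,000 transfer: below the line — R55,000, R70,000, R80,000, R95,000, R105,000, R125,000; poverty gap index (FGT₁) = 0.244318.
Reduction = 0.403409 − 0.244318 = 0.1591.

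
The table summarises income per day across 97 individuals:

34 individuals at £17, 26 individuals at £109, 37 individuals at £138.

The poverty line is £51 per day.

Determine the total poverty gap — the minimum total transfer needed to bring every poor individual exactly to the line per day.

£1,156

Below the line: 34×£17 (q = 34 of N = 97).
Individual gaps: 34×(51−17) = 1156.
Aggregate gap = £1,156.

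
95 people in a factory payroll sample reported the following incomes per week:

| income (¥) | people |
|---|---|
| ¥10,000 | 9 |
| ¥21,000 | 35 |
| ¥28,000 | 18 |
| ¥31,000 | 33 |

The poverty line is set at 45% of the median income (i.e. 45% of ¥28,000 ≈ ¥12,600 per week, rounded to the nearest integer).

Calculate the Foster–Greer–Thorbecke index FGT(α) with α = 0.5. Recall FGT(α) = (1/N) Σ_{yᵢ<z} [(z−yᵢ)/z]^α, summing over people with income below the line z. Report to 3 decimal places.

Incomes under z: 9×¥10,000 (q = 9 of N = 95).
Normalized shortfalls: (12600−10000)/12600 = 0.2063 (×9).
Raised to α = 0.5: 0.45426 (×9).
Sum = 4.088311; FGT(0.5) = 4.088311 / 95 = 0.043.

0.043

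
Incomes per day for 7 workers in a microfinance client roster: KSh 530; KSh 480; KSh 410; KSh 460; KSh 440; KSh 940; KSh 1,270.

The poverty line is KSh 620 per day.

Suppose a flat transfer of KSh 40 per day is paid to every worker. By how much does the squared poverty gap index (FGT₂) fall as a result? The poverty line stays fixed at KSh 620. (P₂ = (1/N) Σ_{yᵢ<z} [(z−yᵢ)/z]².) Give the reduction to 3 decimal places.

Before: below the line — KSh 410, KSh 440, KSh 460, KSh 480, KSh 530; squared poverty gap index (FGT₂) = 0.04824.
After the KSh 40 transfer: below the line — KSh 450, KSh 480, KSh 500, KSh 520, KSh 570; squared poverty gap index (FGT₂) = 0.02802.
Reduction = 0.04824 − 0.02802 = 0.020.

0.020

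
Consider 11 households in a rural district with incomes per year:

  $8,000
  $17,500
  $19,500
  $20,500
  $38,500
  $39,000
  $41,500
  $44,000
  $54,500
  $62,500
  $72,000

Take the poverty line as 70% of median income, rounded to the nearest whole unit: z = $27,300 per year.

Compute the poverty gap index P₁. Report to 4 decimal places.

0.1455

Incomes under z: $8,000, $17,500, $19,500, $20,500 (q = 4 of N = 11).
Gap ratios (z−y)/z: (27300−8000)/27300 = 0.7070; (27300−17500)/27300 = 0.3590; (27300−19500)/27300 = 0.2857; (27300−20500)/27300 = 0.2491.
Σ = 1.600733. Dividing by the full population N = 11 gives P₁ = 0.1455.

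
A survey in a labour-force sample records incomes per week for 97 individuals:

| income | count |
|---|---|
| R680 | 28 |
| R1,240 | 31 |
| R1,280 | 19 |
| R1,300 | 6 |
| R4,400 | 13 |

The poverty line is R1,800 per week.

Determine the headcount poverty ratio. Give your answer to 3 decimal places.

0.866

84 of the 97 individuals have income below R1,800.
H = 84/97 = 0.866.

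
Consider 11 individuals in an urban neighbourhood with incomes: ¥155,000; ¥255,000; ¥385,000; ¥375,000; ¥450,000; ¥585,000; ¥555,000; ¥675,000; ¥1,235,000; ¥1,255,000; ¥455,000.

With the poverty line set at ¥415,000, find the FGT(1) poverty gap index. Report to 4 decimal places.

0.1073

Below the line: ¥155,000, ¥255,000, ¥375,000, ¥385,000 (q = 4 of N = 11).
Shortfall ratios: (415000−155000)/415000 = 0.6265; (415000−255000)/415000 = 0.3855; (415000−375000)/415000 = 0.0964; (415000−385000)/415000 = 0.0723.
Σ = 1.180723. Dividing by the full population N = 11 gives P₁ = 0.1073.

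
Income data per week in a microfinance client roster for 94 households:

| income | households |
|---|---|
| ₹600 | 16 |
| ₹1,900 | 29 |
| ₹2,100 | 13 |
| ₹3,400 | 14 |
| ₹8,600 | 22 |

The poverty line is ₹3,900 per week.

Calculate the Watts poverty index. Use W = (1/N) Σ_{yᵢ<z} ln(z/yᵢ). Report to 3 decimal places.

Below the line: 16×₹600, 29×₹1,900, 13×₹2,100, 14×₹3,400 (q = 72 of N = 94).
Log gaps: ln(3900/600) = 1.8718 (×16); ln(3900/1900) = 0.7191 (×29); ln(3900/2100) = 0.6190 (×13); ln(3900/3400) = 0.1372 (×14).
W = 60.771718 / 94 = 0.647.

0.647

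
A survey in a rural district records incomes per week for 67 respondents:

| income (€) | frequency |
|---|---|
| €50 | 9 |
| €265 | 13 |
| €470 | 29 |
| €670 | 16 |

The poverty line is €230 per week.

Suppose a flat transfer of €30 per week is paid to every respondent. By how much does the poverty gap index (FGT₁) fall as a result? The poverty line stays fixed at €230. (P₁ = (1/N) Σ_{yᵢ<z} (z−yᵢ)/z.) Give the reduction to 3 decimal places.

Before: below the line — 9×€50; poverty gap index (FGT₁) = 0.10513.
After the €30 transfer: below the line — 9×€80; poverty gap index (FGT₁) = 0.08761.
Reduction = 0.10513 − 0.08761 = 0.018.

0.018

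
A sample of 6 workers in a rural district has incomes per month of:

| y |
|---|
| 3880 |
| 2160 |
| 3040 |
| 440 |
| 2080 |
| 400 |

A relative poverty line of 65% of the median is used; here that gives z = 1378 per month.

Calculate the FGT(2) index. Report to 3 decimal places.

Poor units: 400, 440 (q = 2 of N = 6).
Shortfall ratios: (1378−400)/1378 = 0.7097; (1378−440)/1378 = 0.6807.
Squared: 0.5037; 0.4633.
Sum = 0.967056; P₂ = 0.967056 / 6 = 0.161.

0.161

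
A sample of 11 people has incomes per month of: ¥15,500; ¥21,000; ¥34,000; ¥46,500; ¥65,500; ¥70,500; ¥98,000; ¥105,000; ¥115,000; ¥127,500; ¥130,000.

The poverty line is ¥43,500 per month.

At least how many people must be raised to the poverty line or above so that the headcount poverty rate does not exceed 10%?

Currently q = 3 of N = 11 are below the line (H = 0.273).
A headcount ratio of at most 10% allows at most ⌊0.10 × 11⌋ = 1 poor people.
So at least 3 − 1 = 2 must be lifted.

2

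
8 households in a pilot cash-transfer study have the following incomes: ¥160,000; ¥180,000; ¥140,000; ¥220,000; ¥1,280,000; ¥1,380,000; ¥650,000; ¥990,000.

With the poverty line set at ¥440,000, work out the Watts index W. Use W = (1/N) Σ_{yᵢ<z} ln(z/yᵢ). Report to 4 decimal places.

Poor units: ¥140,000, ¥160,000, ¥180,000, ¥220,000 (q = 4 of N = 8).
Log gaps: ln(440000/140000) = 1.1451; ln(440000/160000) = 1.0116; ln(440000/180000) = 0.8938; ln(440000/220000) = 0.6931.
W = 3.743698 / 8 = 0.4680.

0.4680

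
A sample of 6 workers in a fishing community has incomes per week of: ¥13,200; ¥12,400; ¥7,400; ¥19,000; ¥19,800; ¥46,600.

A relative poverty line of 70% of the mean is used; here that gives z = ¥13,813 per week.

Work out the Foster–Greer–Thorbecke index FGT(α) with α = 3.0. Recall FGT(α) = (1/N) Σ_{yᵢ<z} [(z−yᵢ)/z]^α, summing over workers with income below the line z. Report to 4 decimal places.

0.0169

Below z: ¥7,400, ¥12,400, ¥13,200 (q = 3 of N = 6).
Shortfall ratios: (13813−7400)/13813 = 0.4643; (13813−12400)/13813 = 0.1023; (13813−13200)/13813 = 0.0444.
Raised to α = 3.0: 0.10007; 0.00107; 0.00009.
Sum = 0.101231; FGT(3.0) = 0.101231 / 6 = 0.0169.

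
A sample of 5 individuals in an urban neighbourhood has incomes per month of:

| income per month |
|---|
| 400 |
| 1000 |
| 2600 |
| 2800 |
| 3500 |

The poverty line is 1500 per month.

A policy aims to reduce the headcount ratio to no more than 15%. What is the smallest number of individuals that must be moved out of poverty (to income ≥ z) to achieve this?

2

Currently q = 2 of N = 5 are below the line (H = 0.400).
A headcount ratio of at most 15% allows at most ⌊0.15 × 5⌋ = 0 poor individuals.
So at least 2 − 0 = 2 must be lifted.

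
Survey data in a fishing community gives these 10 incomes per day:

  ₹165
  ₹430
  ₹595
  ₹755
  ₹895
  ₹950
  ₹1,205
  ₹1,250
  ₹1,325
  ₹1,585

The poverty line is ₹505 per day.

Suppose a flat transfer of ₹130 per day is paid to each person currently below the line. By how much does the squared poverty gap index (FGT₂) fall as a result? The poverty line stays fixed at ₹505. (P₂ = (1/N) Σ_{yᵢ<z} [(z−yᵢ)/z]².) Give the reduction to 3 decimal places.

0.030

Before: below the line — ₹165, ₹430; squared poverty gap index (FGT₂) = 0.04753.
After the ₹130 transfer: below the line — ₹295; squared poverty gap index (FGT₂) = 0.01729.
Reduction = 0.04753 − 0.01729 = 0.030.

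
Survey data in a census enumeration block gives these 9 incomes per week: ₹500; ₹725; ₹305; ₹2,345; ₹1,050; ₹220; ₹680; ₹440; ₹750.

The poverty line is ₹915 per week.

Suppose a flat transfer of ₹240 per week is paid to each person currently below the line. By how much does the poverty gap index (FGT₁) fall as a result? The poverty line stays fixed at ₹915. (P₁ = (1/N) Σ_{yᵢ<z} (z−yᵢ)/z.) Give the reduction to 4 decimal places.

Before: below the line — ₹220, ₹305, ₹440, ₹500, ₹680, ₹725, ₹750; poverty gap index (FGT₁) = 0.338191.
After the ₹240 transfer: below the line — ₹460, ₹545, ₹680, ₹740; poverty gap index (FGT₁) = 0.149970.
Reduction = 0.338191 − 0.149970 = 0.1882.

0.1882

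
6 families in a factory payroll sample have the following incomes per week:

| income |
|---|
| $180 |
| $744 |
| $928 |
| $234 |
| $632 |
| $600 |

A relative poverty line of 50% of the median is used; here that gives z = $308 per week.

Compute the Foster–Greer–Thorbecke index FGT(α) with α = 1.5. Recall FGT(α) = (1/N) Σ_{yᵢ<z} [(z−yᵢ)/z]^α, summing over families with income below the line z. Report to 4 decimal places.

0.0643

Poor units: $180, $234 (q = 2 of N = 6).
Gap ratios (z−y)/z: (308−180)/308 = 0.4156; (308−234)/308 = 0.2403.
Raised to α = 1.5: 0.26791; 0.11777.
Sum = 0.385676; FGT(1.5) = 0.385676 / 6 = 0.0643.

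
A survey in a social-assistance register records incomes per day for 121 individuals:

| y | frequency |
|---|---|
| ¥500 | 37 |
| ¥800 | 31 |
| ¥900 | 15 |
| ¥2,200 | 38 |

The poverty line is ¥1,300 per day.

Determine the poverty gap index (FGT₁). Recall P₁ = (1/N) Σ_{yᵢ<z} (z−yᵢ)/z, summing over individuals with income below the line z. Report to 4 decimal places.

0.3249

Below z: 37×¥500, 31×¥800, 15×¥900 (q = 83 of N = 121).
Gap ratios (z−y)/z: (1300−500)/1300 = 0.6154 (×37); (1300−800)/1300 = 0.3846 (×31); (1300−900)/1300 = 0.3077 (×15).
Sum of shortfalls = 39.307692; P₁ averages over all N: 39.307692 / 121 = 0.3249.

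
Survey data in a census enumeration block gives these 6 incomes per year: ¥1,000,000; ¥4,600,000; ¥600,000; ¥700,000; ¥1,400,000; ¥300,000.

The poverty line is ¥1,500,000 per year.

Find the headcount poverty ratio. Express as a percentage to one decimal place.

83.3%

5 of the 6 workers have income below ¥1,500,000.
H = 5/6 = 83.3%.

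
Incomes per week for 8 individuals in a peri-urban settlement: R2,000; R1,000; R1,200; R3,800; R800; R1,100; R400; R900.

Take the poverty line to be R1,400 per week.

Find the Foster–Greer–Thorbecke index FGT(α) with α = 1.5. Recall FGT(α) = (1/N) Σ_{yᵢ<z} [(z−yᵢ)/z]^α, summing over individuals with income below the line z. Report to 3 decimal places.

0.175

Incomes under z: R400, R800, R900, R1,000, R1,100, R1,200 (q = 6 of N = 8).
Shortfall ratios: (1400−400)/1400 = 0.7143; (1400−800)/1400 = 0.4286; (1400−900)/1400 = 0.3571; (1400−1000)/1400 = 0.2857; (1400−1100)/1400 = 0.2143; (1400−1200)/1400 = 0.1429.
Raised to α = 1.5: 0.60368; 0.28057; 0.21343; 0.15272; 0.09920; 0.05399.
Sum = 1.403592; FGT(1.5) = 1.403592 / 8 = 0.175.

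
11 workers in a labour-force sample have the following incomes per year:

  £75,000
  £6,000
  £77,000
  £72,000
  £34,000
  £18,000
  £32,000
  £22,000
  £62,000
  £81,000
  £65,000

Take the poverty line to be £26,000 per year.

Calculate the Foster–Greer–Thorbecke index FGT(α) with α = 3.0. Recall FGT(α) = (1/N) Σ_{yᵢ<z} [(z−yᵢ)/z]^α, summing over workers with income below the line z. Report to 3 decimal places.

Poor units: £6,000, £18,000, £22,000 (q = 3 of N = 11).
Normalized shortfalls: (26000−6000)/26000 = 0.7692; (26000−18000)/26000 = 0.3077; (26000−22000)/26000 = 0.1538.
Raised to α = 3.0: 0.45517; 0.02913; 0.00364.
Sum = 0.487938; FGT(3.0) = 0.487938 / 11 = 0.044.

0.044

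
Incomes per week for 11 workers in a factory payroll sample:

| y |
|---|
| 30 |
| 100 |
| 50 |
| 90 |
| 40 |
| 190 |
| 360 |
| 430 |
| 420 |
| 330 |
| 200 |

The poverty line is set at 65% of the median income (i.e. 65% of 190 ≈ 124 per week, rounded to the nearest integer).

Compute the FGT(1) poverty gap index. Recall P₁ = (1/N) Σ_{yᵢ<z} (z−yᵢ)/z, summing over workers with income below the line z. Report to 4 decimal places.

0.2273

Below the line: 30, 40, 50, 90, 100 (q = 5 of N = 11).
Shortfall ratios: (124−30)/124 = 0.7581; (124−40)/124 = 0.6774; (124−50)/124 = 0.5968; (124−90)/124 = 0.2742; (124−100)/124 = 0.1935.
Σ = 2.500000. Dividing by the full population N = 11 gives P₁ = 0.2273.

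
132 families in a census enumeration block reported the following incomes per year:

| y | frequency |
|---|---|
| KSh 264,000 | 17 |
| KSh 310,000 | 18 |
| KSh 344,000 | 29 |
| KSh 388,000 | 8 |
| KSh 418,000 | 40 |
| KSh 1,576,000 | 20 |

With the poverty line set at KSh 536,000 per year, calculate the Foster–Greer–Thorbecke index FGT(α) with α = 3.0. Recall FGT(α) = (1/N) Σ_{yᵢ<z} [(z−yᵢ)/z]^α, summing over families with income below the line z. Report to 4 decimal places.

0.0417

Below the line: 17×KSh 264,000, 18×KSh 310,000, 29×KSh 344,000, 8×KSh 388,000, 40×KSh 418,000 (q = 112 of N = 132).
Normalized shortfalls: (536000−264000)/536000 = 0.5075 (×17); (536000−310000)/536000 = 0.4216 (×18); (536000−344000)/536000 = 0.3582 (×29); (536000−388000)/536000 = 0.2761 (×8); (536000−418000)/536000 = 0.2201 (×40).
Raised to α = 3.0: 0.13068 (×17); 0.07496 (×18); 0.04596 (×29); 0.02105 (×8); 0.01067 (×40).
Sum = 5.498993; FGT(3.0) = 5.498993 / 132 = 0.0417.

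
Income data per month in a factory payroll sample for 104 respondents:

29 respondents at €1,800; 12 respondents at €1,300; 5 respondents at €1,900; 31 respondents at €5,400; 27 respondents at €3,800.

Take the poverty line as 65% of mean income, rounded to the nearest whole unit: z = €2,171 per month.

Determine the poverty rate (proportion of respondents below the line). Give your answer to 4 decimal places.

46 of the 104 respondents have income below €2,171.
H = 46/104 = 0.4423.

0.4423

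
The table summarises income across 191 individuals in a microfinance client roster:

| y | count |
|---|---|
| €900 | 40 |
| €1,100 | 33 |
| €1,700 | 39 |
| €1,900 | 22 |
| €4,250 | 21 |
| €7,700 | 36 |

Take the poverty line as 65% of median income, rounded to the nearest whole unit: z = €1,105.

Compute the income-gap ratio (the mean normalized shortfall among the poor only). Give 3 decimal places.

0.104

Below the line: 40×€900, 33×€1,100 (q = 73 of N = 191).
Relative gaps: 0.1855 (×40), 0.0045 (×33); sum = 7.570136.
The income-gap ratio divides by q (the poor only): 7.570136 / 73 = 0.104.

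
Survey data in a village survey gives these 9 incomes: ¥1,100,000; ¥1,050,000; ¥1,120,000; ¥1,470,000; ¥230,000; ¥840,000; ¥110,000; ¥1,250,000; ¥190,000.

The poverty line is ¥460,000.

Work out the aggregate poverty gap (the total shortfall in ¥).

Below the line: ¥110,000, ¥190,000, ¥230,000 (q = 3 of N = 9).
Individual gaps: 460000−110000 = 350000; 460000−190000 = 270000; 460000−230000 = 230000.
Aggregate gap = ¥850,000.

¥850,000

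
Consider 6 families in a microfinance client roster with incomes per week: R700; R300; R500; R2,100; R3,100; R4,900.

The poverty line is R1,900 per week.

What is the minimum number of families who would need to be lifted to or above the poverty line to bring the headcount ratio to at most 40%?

Currently q = 3 of N = 6 are below the line (H = 0.500).
A headcount ratio of at most 40% allows at most ⌊0.40 × 6⌋ = 2 poor families.
So at least 3 − 2 = 1 must be lifted.

1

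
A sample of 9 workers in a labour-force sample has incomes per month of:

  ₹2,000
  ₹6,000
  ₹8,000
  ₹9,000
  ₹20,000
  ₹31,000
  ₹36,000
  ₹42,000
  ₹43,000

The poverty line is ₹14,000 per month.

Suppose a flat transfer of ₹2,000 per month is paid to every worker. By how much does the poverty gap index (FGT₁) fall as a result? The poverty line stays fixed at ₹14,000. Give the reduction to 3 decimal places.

Before: below the line — ₹2,000, ₹6,000, ₹8,000, ₹9,000; poverty gap index (FGT₁) = 0.24603.
After the ₹2,000 transfer: below the line — ₹4,000, ₹8,000, ₹10,000, ₹11,000; poverty gap index (FGT₁) = 0.18254.
Reduction = 0.24603 − 0.18254 = 0.063.

0.063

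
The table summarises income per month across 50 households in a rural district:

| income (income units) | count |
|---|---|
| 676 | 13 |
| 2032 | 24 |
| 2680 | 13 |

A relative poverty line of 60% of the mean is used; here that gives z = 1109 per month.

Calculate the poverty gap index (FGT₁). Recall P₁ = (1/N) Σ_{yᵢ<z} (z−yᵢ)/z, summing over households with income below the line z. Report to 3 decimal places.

Poor units: 13×676 (q = 13 of N = 50).
Normalized shortfalls: (1109−676)/1109 = 0.3904 (×13).
Σ = 5.075744. Dividing by the full population N = 50 gives P₁ = 0.102.

0.102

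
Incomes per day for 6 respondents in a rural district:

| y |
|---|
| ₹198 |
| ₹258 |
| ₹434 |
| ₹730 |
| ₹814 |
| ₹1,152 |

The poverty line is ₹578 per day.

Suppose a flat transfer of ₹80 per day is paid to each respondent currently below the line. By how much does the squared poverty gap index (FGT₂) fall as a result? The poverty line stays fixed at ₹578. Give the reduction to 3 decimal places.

Before: below the line — ₹198, ₹258, ₹434; squared poverty gap index (FGT₂) = 0.13347.
After the ₹80 transfer: below the line — ₹278, ₹338, ₹514; squared poverty gap index (FGT₂) = 0.07568.
Reduction = 0.13347 − 0.07568 = 0.058.

0.058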